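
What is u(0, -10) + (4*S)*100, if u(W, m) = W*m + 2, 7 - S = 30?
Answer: -9198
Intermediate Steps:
S = -23 (S = 7 - 1*30 = 7 - 30 = -23)
u(W, m) = 2 + W*m
u(0, -10) + (4*S)*100 = (2 + 0*(-10)) + (4*(-23))*100 = (2 + 0) - 92*100 = 2 - 9200 = -9198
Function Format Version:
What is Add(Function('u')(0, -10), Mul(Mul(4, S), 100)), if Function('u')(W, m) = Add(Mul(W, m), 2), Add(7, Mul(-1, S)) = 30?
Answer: -9198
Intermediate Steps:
S = -23 (S = Add(7, Mul(-1, 30)) = Add(7, -30) = -23)
Function('u')(W, m) = Add(2, Mul(W, m))
Add(Function('u')(0, -10), Mul(Mul(4, S), 100)) = Add(Add(2, Mul(0, -10)), Mul(Mul(4, -23), 100)) = Add(Add(2, 0), Mul(-92, 100)) = Add(2, -9200) = -9198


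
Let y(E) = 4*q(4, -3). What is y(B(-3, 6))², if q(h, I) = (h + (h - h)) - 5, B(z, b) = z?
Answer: 16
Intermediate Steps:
q(h, I) = -5 + h (q(h, I) = (h + 0) - 5 = h - 5 = -5 + h)
y(E) = -4 (y(E) = 4*(-5 + 4) = 4*(-1) = -4)
y(B(-3, 6))² = (-4)² = 16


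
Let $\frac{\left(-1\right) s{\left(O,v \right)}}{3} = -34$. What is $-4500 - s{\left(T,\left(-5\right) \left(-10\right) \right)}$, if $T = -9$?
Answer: $-4602$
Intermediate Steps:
$s{\left(O,v \right)} = 102$ ($s{\left(O,v \right)} = \left(-3\right) \left(-34\right) = 102$)
$-4500 - s{\left(T,\left(-5\right) \left(-10\right) \right)} = -4500 - 102 = -4602$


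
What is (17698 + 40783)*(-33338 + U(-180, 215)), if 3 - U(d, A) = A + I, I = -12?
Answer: -1961335778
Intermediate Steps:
U(d, A) = 15 - A (U(d, A) = 3 - (A - 12) = 3 - (-12 + A) = 3 + (12 - A) = 15 - A)
(17698 + 40783)*(-33338 + U(-180, 215)) = (17698 + 40783)*(-33338 + (15 - 1*215)) = 58481*(-33338 + (15 - 215)) = 58481*(-33338 - 200) = 58481*(-33538) = -1961335778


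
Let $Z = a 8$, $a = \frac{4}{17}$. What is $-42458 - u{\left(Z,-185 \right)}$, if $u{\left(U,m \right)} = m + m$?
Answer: $-42088$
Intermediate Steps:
$a = \frac{4}{17}$ ($a = 4 \cdot \frac{1}{17} = \frac{4}{17} \approx 0.23529$)
$Z = \frac{32}{17}$ ($Z = \frac{4}{17} \cdot 8 = \frac{32}{17} \approx 1.8824$)
$u{\left(U,m \right)} = 2 m$
$-42458 - u{\left(Z,-185 \right)} = -42458 - 2 \left(-185\right) = -42458 - -370 = -42458 + 370 = -42088$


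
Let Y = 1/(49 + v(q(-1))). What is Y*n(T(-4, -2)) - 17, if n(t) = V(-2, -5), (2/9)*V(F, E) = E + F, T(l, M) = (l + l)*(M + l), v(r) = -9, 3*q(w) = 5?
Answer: -1423/80 ≈ -17.788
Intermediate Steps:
q(w) = 5/3 (q(w) = (⅓)*5 = 5/3)
T(l, M) = 2*l*(M + l) (T(l, M) = (2*l)*(M + l) = 2*l*(M + l))
Y = 1/40 (Y = 1/(49 - 9) = 1/40 ≈ 0.025000)
V(F, E) = 9*E/2 + 9*F/2 (V(F, E) = 9*(E + F)/2 = 9*E/2 + 9*F/2)
n(t) = -63/2 (n(t) = (9/2)*(-5) + (9/2)*(-2) = -45/2 - 9 = -63/2)
Y*n(T(-4, -2)) - 17 = (1/40)*(-63/2) - 17 = -63/80 - 17 = -1423/80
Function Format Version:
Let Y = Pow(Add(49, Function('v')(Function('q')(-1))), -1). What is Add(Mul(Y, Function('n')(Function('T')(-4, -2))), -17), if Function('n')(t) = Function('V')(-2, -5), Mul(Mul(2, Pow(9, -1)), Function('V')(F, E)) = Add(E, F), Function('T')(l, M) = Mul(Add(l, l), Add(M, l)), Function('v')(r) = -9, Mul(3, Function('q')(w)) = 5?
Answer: Rational(-1423, 80) ≈ -17.788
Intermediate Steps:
Function('q')(w) = Rational(5, 3) (Function('q')(w) = Mul(Rational(1, 3), 5) = Rational(5, 3))
Function('T')(l, M) = Mul(2, l, Add(M, l)) (Function('T')(l, M) = Mul(Mul(2, l), Add(M, l)) = Mul(2, l, Add(M, l)))
Y = Rational(1, 40) (Y = Pow(Add(49, -9), -1) = Pow(40, -1) = Rational(1, 40) ≈ 0.025000)
Function('V')(F, E) = Add(Mul(Rational(9, 2), E), Mul(Rational(9, 2), F)) (Function('V')(F, E) = Mul(Rational(9, 2), Add(E, F)) = Add(Mul(Rational(9, 2), E), Mul(Rational(9, 2), F)))
Function('n')(t) = Rational(-63, 2) (Function('n')(t) = Add(Mul(Rational(9, 2), -5), Mul(Rational(9, 2), -2)) = Add(Rational(-45, 2), -9) = Rational(-63, 2))
Add(Mul(Y, Function('n')(Function('T')(-4, -2))), -17) = Add(Mul(Rational(1, 40), Rational(-63, 2)), -17) = Add(Rational(-63, 80), -17) = Rational(-1423, 80)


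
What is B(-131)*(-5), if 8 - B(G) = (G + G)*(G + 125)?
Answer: 7820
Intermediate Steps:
B(G) = 8 - 2*G*(125 + G) (B(G) = 8 - (G + G)*(G + 125) = 8 - 2*G*(125 + G))
B(-131)*(-5) = (8 - 250*(-131) - 2*(-131)²)*(-5) = (8 + 32750 - 2*17161)*(-5) = (8 + 32750 - 34322)*(-5) = -1564*(-5) = 7820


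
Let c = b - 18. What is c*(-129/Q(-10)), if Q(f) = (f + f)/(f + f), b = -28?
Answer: 5934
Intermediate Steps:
Q(f) = 1 (Q(f) = (2*f)/((2*f)) = (2*f)*(1/(2*f)) = 1)
c = -46 (c = -28 - 18 = -46)
c*(-129/Q(-10)) = -(-5934)/1 = -(-5934) = -46*(-129) = 5934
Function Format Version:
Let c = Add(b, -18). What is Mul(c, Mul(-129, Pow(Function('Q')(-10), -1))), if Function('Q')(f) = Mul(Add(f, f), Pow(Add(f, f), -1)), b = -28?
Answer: 5934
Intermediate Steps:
Function('Q')(f) = 1 (Function('Q')(f) = Mul(Mul(2, f), Pow(Mul(2, f), -1)) = Mul(Mul(2, f), Mul(Rational(1, 2), Pow(f, -1))) = 1)
c = -46 (c = Add(-28, -18) = -46)
Mul(c, Mul(-129, Pow(Function('Q')(-10), -1))) = Mul(-46, Mul(-129, Pow(1, -1))) = Mul(-46, Mul(-129, 1)) = Mul(-46, -129) = 5934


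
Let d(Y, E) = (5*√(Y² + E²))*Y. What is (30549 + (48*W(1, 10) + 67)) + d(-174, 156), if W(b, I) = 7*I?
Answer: 33976 - 5220*√1517 ≈ -1.6934e+5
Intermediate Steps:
d(Y, E) = 5*Y*√(E² + Y²) (d(Y, E) = (5*√(E² + Y²))*Y = 5*Y*√(E² + Y²))
(30549 + (48*W(1, 10) + 67)) + d(-174, 156) = (30549 + (48*(7*10) + 67)) + 5*(-174)*√(156² + (-174)²) = (30549 + (48*70 + 67)) + 5*(-174)*√(24336 + 30276) = (30549 + (3360 + 67)) + 5*(-174)*√54612 = (30549 + 3427) + 5*(-174)*(6*√1517) = 33976 - 5220*√1517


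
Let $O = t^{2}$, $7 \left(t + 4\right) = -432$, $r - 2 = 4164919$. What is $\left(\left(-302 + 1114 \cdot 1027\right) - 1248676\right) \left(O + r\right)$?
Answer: $- \frac{21430307272100}{49} \approx -4.3735 \cdot 10^{11}$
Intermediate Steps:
$r = 4164921$ ($r = 2 + 4164919 = 4164921$)
$t = - \frac{460}{7}$ ($t = -4 + \frac{1}{7} \left(-432\right) = -4 - \frac{432}{7} = - \frac{460}{7} \approx -65.714$)
$O = \frac{211600}{49}$ ($O = \left(- \frac{460}{7}\right)^{2} = \frac{211600}{49} \approx 4318.4$)
$\left(\left(-302 + 1114 \cdot 1027\right) - 1248676\right) \left(O + r\right) = \left(\left(-302 + 1114 \cdot 1027\right) - 1248676\right) \left(\frac{211600}{49} + 4164921\right) = \left(\left(-302 + 1144078\right) - 1248676\right) \frac{204292729}{49} = \left(1143776 - 1248676\right) \frac{204292729}{49} = \left(-104900\right) \frac{204292729}{49} = - \frac{21430307272100}{49}$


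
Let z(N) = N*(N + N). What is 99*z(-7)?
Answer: 9702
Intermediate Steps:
z(N) = 2*N**2 (z(N) = N*(2*N) = 2*N**2)
99*z(-7) = 99*(2*(-7)**2) = 99*(2*49) = 99*98 = 9702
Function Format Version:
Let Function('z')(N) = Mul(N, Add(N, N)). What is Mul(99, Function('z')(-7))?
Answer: 9702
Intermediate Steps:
Function('z')(N) = Mul(2, Pow(N, 2)) (Function('z')(N) = Mul(N, Mul(2, N)) = Mul(2, Pow(N, 2)))
Mul(99, Function('z')(-7)) = Mul(99, Mul(2, Pow(-7, 2))) = Mul(99, Mul(2, 49)) = Mul(99, 98) = 9702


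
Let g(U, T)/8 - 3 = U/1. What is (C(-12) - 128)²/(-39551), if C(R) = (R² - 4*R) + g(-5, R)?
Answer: -2304/39551 ≈ -0.058254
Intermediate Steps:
g(U, T) = 24 + 8*U (g(U, T) = 24 + 8*(U/1) = 24 + 8*(U*1) = 24 + 8*U)
C(R) = -16 + R² - 4*R (C(R) = (R² - 4*R) + (24 + 8*(-5)) = (R² - 4*R) + (24 - 40) = (R² - 4*R) - 16 = -16 + R² - 4*R)
(C(-12) - 128)²/(-39551) = ((-16 + (-12)² - 4*(-12)) - 128)²/(-39551) = ((-16 + 144 + 48) - 128)²*(-1/39551) = (176 - 128)²*(-1/39551) = 48²*(-1/39551) = 2304*(-1/39551) = -2304/39551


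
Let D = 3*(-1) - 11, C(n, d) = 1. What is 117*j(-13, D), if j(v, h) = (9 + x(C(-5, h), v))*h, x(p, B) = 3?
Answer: -19656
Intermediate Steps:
D = -14 (D = -3 - 11 = -14)
j(v, h) = 12*h (j(v, h) = (9 + 3)*h = 12*h)
117*j(-13, D) = 117*(12*(-14)) = 117*(-168) = -19656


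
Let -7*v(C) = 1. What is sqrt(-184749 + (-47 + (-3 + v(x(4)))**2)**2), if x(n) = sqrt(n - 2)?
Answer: 2*I*sqrt(110068397)/49 ≈ 428.22*I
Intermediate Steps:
x(n) = sqrt(-2 + n)
v(C) = -1/7 (v(C) = -1/7*1 = -1/7)
sqrt(-184749 + (-47 + (-3 + v(x(4)))**2)**2) = sqrt(-184749 + (-47 + (-3 - 1/7)**2)**2) = sqrt(-184749 + (-47 + (-22/7)**2)**2) = sqrt(-184749 + (-47 + 484/49)**2) = sqrt(-184749 + (-1819/49)**2) = sqrt(-184749 + 3308761/2401) = sqrt(-440273588/2401) = 2*I*sqrt(110068397)/49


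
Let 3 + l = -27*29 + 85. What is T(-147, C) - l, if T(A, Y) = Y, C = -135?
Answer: 566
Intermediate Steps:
l = -701 (l = -3 + (-27*29 + 85) = -3 + (-783 + 85) = -3 - 698 = -701)
T(-147, C) - l = -135 - 1*(-701) = -135 + 701 = 566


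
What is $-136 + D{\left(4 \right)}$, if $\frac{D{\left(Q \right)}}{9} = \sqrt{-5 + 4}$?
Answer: $-136 + 9 i \approx -136.0 + 9.0 i$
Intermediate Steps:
$D{\left(Q \right)} = 9 i$ ($D{\left(Q \right)} = 9 \sqrt{-5 + 4} = 9 \sqrt{-1} = 9 i$)
$-136 + D{\left(4 \right)} = -136 + 9 i$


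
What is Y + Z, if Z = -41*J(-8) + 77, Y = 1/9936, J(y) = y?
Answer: 4024081/9936 ≈ 405.00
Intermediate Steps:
Y = 1/9936 ≈ 0.00010064
Z = 405 (Z = -41*(-8) + 77 = 328 + 77 = 405)
Y + Z = 1/9936 + 405 = 4024081/9936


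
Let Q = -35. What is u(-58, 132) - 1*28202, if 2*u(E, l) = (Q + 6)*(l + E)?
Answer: -29275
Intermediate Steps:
u(E, l) = -29*E/2 - 29*l/2 (u(E, l) = ((-35 + 6)*(l + E))/2 = (-29*(E + l))/2 = (-29*E - 29*l)/2 = -29*E/2 - 29*l/2)
u(-58, 132) - 1*28202 = (-29/2*(-58) - 29/2*132) - 1*28202 = (841 - 1914) - 28202 = -1073 - 28202 = -29275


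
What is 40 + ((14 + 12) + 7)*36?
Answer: 1228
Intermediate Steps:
40 + ((14 + 12) + 7)*36 = 40 + (26 + 7)*36 = 40 + 33*36 = 40 + 1188 = 1228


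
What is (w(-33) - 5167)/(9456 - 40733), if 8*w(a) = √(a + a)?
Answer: 5167/31277 - I*√66/250216 ≈ 0.1652 - 3.2468e-5*I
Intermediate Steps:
w(a) = √2*√a/8 (w(a) = √(a + a)/8 = √(2*a)/8 = (√2*√a)/8 = √2*√a/8)
(w(-33) - 5167)/(9456 - 40733) = (√2*√(-33)/8 - 5167)/(9456 - 40733) = (√2*(I*√33)/8 - 5167)/(-31277) = (I*√66/8 - 5167)*(-1/31277) = (-5167 + I*√66/8)*(-1/31277) = 5167/31277 - I*√66/250216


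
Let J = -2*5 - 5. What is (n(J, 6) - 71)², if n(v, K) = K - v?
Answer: 2500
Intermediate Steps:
J = -15 (J = -10 - 5 = -15)
(n(J, 6) - 71)² = ((6 - 1*(-15)) - 71)² = ((6 + 15) - 71)² = (21 - 71)² = (-50)² = 2500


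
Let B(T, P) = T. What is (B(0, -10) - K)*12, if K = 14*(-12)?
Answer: 2016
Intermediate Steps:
K = -168
(B(0, -10) - K)*12 = (0 - 1*(-168))*12 = (0 + 168)*12 = 168*12 = 2016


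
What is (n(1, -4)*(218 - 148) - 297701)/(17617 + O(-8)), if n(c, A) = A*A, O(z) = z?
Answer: -296581/17609 ≈ -16.843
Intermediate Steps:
n(c, A) = A**2
(n(1, -4)*(218 - 148) - 297701)/(17617 + O(-8)) = ((-4)**2*(218 - 148) - 297701)/(17617 - 8) = (16*70 - 297701)/17609 = (1120 - 297701)*(1/17609) = -296581*1/17609 = -296581/17609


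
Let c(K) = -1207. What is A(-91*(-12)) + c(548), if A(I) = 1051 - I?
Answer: -1248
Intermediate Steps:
A(-91*(-12)) + c(548) = (1051 - (-91)*(-12)) - 1207 = (1051 - 1*1092) - 1207 = (1051 - 1092) - 1207 = -41 - 1207 = -1248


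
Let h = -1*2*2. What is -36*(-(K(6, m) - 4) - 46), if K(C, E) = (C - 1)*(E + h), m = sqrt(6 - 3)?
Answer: 792 + 180*sqrt(3) ≈ 1103.8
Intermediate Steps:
h = -4 (h = -2*2 = -4)
m = sqrt(3) ≈ 1.7320
K(C, E) = (-1 + C)*(-4 + E) (K(C, E) = (C - 1)*(E - 4) = (-1 + C)*(-4 + E))
-36*(-(K(6, m) - 4) - 46) = -36*(-((4 - sqrt(3) - 4*6 + 6*sqrt(3)) - 4) - 46) = -36*(-((4 - sqrt(3) - 24 + 6*sqrt(3)) - 4) - 46) = -36*(-((-20 + 5*sqrt(3)) - 4) - 46) = -36*(-(-24 + 5*sqrt(3)) - 46) = -36*((24 - 5*sqrt(3)) - 46) = -36*(-22 - 5*sqrt(3)) = 792 + 180*sqrt(3)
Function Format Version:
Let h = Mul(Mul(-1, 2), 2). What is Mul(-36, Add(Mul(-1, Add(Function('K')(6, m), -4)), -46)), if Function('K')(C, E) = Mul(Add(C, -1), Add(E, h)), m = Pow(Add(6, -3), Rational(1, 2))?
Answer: Add(792, Mul(180, Pow(3, Rational(1, 2)))) ≈ 1103.8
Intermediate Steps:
h = -4 (h = Mul(-2, 2) = -4)
m = Pow(3, Rational(1, 2)) ≈ 1.7320
Function('K')(C, E) = Mul(Add(-1, C), Add(-4, E)) (Function('K')(C, E) = Mul(Add(C, -1), Add(E, -4)) = Mul(Add(-1, C), Add(-4, E)))
Mul(-36, Add(Mul(-1, Add(Function('K')(6, m), -4)), -46)) = Mul(-36, Add(Mul(-1, Add(Add(4, Mul(-1, Pow(3, Rational(1, 2))), Mul(-4, 6), Mul(6, Pow(3, Rational(1, 2)))), -4)), -46)) = Mul(-36, Add(Mul(-1, Add(Add(4, Mul(-1, Pow(3, Rational(1, 2))), -24, Mul(6, Pow(3, Rational(1, 2)))), -4)), -46)) = Mul(-36, Add(Mul(-1, Add(Add(-20, Mul(5, Pow(3, Rational(1, 2)))), -4)), -46)) = Mul(-36, Add(Mul(-1, Add(-24, Mul(5, Pow(3, Rational(1, 2))))), -46)) = Mul(-36, Add(Add(24, Mul(-5, Pow(3, Rational(1, 2)))), -46)) = Mul(-36, Add(-22, Mul(-5, Pow(3, Rational(1, 2))))) = Add(792, Mul(180, Pow(3, Rational(1, 2))))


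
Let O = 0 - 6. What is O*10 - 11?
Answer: -71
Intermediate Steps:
O = -6
O*10 - 11 = -6*10 - 11 = -60 - 11 = -71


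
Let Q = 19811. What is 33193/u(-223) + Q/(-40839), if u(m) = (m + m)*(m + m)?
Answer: -2585155949/8123530524 ≈ -0.31823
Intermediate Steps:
u(m) = 4*m² (u(m) = (2*m)*(2*m) = 4*m²)
33193/u(-223) + Q/(-40839) = 33193/((4*(-223)²)) + 19811/(-40839) = 33193/((4*49729)) + 19811*(-1/40839) = 33193/198916 - 19811/40839 = -2585155949/8123530524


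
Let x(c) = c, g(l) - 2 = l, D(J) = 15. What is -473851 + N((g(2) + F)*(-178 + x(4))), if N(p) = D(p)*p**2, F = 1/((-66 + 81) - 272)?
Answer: 447697243361/66049 ≈ 6.7783e+6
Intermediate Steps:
g(l) = 2 + l
F = -1/257 (F = 1/(15 - 272) = 1/(-257) = -1/257 ≈ -0.0038911)
N(p) = 15*p**2
-473851 + N((g(2) + F)*(-178 + x(4))) = -473851 + 15*(((2 + 2) - 1/257)*(-178 + 4))**2 = -473851 + 15*((4 - 1/257)*(-174))**2 = -473851 + 15*((1027/257)*(-174))**2 = -473851 + 15*(-178698/257)**2 = -473851 + 15*(31932975204/66049) = -473851 + 478994628060/66049 = 447697243361/66049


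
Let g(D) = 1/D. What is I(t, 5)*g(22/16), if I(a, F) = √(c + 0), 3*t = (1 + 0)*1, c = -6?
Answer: 8*I*√6/11 ≈ 1.7814*I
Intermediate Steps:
t = ⅓ (t = ((1 + 0)*1)/3 = (1*1)/3 = (⅓)*1 = ⅓ ≈ 0.33333)
I(a, F) = I*√6 (I(a, F) = √(-6 + 0) = √(-6) = I*√6)
I(t, 5)*g(22/16) = (I*√6)/((22/16)) = (I*√6)/((22*(1/16))) = (I*√6)/(11/8) = (I*√6)*(8/11) = 8*I*√6/11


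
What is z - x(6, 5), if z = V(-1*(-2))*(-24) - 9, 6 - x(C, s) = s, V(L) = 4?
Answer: -106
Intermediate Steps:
x(C, s) = 6 - s
z = -105 (z = 4*(-24) - 9 = -96 - 9 = -105)
z - x(6, 5) = -105 - (6 - 1*5) = -105 - (6 - 5) = -105 - 1*1 = -105 - 1 = -106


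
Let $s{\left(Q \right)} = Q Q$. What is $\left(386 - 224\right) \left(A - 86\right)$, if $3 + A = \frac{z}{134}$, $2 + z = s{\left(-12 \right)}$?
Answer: $- \frac{954504}{67} \approx -14246.0$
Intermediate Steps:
$s{\left(Q \right)} = Q^{2}$
$z = 142$ ($z = -2 + \left(-12\right)^{2} = -2 + 144 = 142$)
$A = - \frac{130}{67}$ ($A = -3 + \frac{142}{134} = -3 + 142 \cdot \frac{1}{134} = -3 + \frac{71}{67} = - \frac{130}{67} \approx -1.9403$)
$\left(386 - 224\right) \left(A - 86\right) = \left(386 - 224\right) \left(- \frac{130}{67} - 86\right) = 162 \left(- \frac{5892}{67}\right) = - \frac{954504}{67}$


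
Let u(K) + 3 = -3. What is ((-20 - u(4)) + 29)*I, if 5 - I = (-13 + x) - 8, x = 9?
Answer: 255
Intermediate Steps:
u(K) = -6 (u(K) = -3 - 3 = -6)
I = 17 (I = 5 - ((-13 + 9) - 8) = 5 - (-4 - 8) = 5 - 1*(-12) = 5 + 12 = 17)
((-20 - u(4)) + 29)*I = ((-20 - 1*(-6)) + 29)*17 = ((-20 + 6) + 29)*17 = (-14 + 29)*17 = 15*17 = 255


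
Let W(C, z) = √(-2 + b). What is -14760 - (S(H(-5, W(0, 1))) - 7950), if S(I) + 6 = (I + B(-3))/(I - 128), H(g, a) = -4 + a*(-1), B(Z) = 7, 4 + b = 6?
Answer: -299375/44 ≈ -6804.0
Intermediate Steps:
b = 2 (b = -4 + 6 = 2)
W(C, z) = 0 (W(C, z) = √(-2 + 2) = √0 = 0)
H(g, a) = -4 - a
S(I) = -6 + (7 + I)/(-128 + I) (S(I) = -6 + (I + 7)/(I - 128) = -6 + (7 + I)/(-128 + I))
-14760 - (S(H(-5, W(0, 1))) - 7950) = -14760 - (5*(155 - (-4 - 1*0))/(-128 + (-4 - 1*0)) - 7950) = -14760 - (5*(155 - (-4 + 0))/(-128 + (-4 + 0)) - 7950) = -14760 - (5*(155 - 1*(-4))/(-128 - 4) - 7950) = -14760 - (5*(155 + 4)/(-132) - 7950) = -14760 - (5*(-1/132)*159 - 7950) = -14760 - (-265/44 - 7950) = -14760 - 1*(-350065/44) = -14760 + 350065/44 = -299375/44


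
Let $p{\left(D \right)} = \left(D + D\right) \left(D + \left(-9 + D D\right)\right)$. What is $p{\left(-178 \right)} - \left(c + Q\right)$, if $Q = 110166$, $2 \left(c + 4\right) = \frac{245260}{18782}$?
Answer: $- \frac{106335237069}{9391} \approx -1.1323 \cdot 10^{7}$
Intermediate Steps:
$c = \frac{23751}{9391}$ ($c = -4 + \frac{245260 \cdot \frac{1}{18782}}{2} = -4 + \frac{1}{2} \cdot \frac{122630}{9391} = -4 + \frac{61315}{9391} = \frac{23751}{9391} \approx 2.5291$)
$p{\left(D \right)} = 2 D \left(-9 + D + D^{2}\right)$ ($p{\left(D \right)} = 2 D \left(D + \left(-9 + D^{2}\right)\right) = 2 D \left(-9 + D + D^{2}\right)$)
$p{\left(-178 \right)} - \left(c + Q\right) = 2 \left(-178\right) \left(-9 - 178 + \left(-178\right)^{2}\right) - \left(\frac{23751}{9391} + 110166\right) = 2 \left(-178\right) \left(-9 - 178 + 31684\right) - \frac{1034592657}{9391} = 2 \left(-178\right) 31497 - \frac{1034592657}{9391} = -11212932 - \frac{1034592657}{9391} = - \frac{106335237069}{9391}$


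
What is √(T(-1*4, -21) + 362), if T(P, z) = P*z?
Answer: √446 ≈ 21.119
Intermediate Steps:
√(T(-1*4, -21) + 362) = √(-1*4*(-21) + 362) = √(-4*(-21) + 362) = √(84 + 362) = √446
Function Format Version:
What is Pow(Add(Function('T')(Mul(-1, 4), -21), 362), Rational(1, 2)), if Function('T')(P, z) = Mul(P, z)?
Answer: Pow(446, Rational(1, 2)) ≈ 21.119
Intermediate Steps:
Pow(Add(Function('T')(Mul(-1, 4), -21), 362), Rational(1, 2)) = Pow(Add(Mul(Mul(-1, 4), -21), 362), Rational(1, 2)) = Pow(Add(Mul(-4, -21), 362), Rational(1, 2)) = Pow(Add(84, 362), Rational(1, 2)) = Pow(446, Rational(1, 2))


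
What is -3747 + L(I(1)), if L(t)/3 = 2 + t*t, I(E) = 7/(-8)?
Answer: -239277/64 ≈ -3738.7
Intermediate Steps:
I(E) = -7/8 (I(E) = 7*(-1/8) = -7/8)
L(t) = 6 + 3*t**2 (L(t) = 3*(2 + t*t) = 3*(2 + t**2) = 6 + 3*t**2)
-3747 + L(I(1)) = -3747 + (6 + 3*(-7/8)**2) = -3747 + (6 + 3*(49/64)) = -3747 + (6 + 147/64) = -3747 + 531/64 = -239277/64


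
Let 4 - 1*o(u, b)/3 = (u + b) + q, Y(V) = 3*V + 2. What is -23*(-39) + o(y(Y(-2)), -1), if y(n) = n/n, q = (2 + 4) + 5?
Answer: 876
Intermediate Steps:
Y(V) = 2 + 3*V
q = 11 (q = 6 + 5 = 11)
y(n) = 1
o(u, b) = -21 - 3*b - 3*u (o(u, b) = 12 - 3*((u + b) + 11) = 12 - 3*((b + u) + 11) = 12 - 3*(11 + b + u) = 12 + (-33 - 3*b - 3*u) = -21 - 3*b - 3*u)
-23*(-39) + o(y(Y(-2)), -1) = -23*(-39) + (-21 - 3*(-1) - 3*1) = 897 + (-21 + 3 - 3) = 897 - 21 = 876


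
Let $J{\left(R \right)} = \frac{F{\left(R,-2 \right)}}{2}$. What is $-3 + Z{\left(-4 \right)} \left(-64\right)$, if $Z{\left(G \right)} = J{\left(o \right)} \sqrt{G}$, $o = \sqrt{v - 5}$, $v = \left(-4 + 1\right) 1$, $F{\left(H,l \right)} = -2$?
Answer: $-3 + 128 i \approx -3.0 + 128.0 i$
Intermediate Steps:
$v = -3$ ($v = \left(-3\right) 1 = -3$)
$o = 2 i \sqrt{2}$ ($o = \sqrt{-3 - 5} = \sqrt{-8} = 2 i \sqrt{2} \approx 2.8284 i$)
$J{\left(R \right)} = -1$ ($J{\left(R \right)} = - \frac{2}{2} = \left(-2\right) \frac{1}{2} = -1$)
$Z{\left(G \right)} = - \sqrt{G}$
$-3 + Z{\left(-4 \right)} \left(-64\right) = -3 + - \sqrt{-4} \left(-64\right) = -3 + - 2 i \left(-64\right) = -3 + 128 i$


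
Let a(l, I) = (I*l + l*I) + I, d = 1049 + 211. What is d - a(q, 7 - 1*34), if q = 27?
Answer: 2745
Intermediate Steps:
d = 1260
a(l, I) = I + 2*I*l (a(l, I) = (I*l + I*l) + I = 2*I*l + I = I + 2*I*l)
d - a(q, 7 - 1*34) = 1260 - (7 - 1*34)*(1 + 2*27) = 1260 - (7 - 34)*(1 + 54) = 1260 - (-27)*55 = 1260 - 1*(-1485) = 1260 + 1485 = 2745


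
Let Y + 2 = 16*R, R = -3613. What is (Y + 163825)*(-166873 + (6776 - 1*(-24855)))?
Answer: -14337680630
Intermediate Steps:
Y = -57810 (Y = -2 + 16*(-3613) = -2 - 57808 = -57810)
(Y + 163825)*(-166873 + (6776 - 1*(-24855))) = (-57810 + 163825)*(-166873 + (6776 - 1*(-24855))) = 106015*(-166873 + (6776 + 24855)) = 106015*(-166873 + 31631) = 106015*(-135242) = -14337680630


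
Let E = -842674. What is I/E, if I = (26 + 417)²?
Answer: -196249/842674 ≈ -0.23289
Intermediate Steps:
I = 196249 (I = 443² = 196249)
I/E = 196249/(-842674) = 196249*(-1/842674) = -196249/842674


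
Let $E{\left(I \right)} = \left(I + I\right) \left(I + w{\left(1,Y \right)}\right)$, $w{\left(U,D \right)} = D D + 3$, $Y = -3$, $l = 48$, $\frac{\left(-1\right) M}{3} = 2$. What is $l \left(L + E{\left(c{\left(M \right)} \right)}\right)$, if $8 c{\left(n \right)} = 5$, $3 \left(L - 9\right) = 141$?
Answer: $\frac{6891}{2} \approx 3445.5$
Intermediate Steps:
$L = 56$ ($L = 9 + \frac{1}{3} \cdot 141 = 9 + 47 = 56$)
$M = -6$ ($M = \left(-3\right) 2 = -6$)
$c{\left(n \right)} = \frac{5}{8}$ ($c{\left(n \right)} = \frac{1}{8} \cdot 5 = \frac{5}{8}$)
$w{\left(U,D \right)} = 3 + D^{2}$ ($w{\left(U,D \right)} = D^{2} + 3 = 3 + D^{2}$)
$E{\left(I \right)} = 2 I \left(12 + I\right)$ ($E{\left(I \right)} = \left(I + I\right) \left(I + \left(3 + \left(-3\right)^{2}\right)\right) = 2 I \left(I + \left(3 + 9\right)\right) = 2 I \left(I + 12\right) = 2 I \left(12 + I\right)$)
$l \left(L + E{\left(c{\left(M \right)} \right)}\right) = 48 \left(56 + 2 \cdot \frac{5}{8} \left(12 + \frac{5}{8}\right)\right) = 48 \left(56 + 2 \cdot \frac{5}{8} \cdot \frac{101}{8}\right) = 48 \left(56 + \frac{505}{32}\right) = 48 \cdot \frac{2297}{32} = \frac{6891}{2}$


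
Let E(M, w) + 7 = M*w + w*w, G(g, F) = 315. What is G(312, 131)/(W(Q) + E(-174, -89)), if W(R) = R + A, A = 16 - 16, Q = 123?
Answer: 105/7841 ≈ 0.013391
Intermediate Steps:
E(M, w) = -7 + w² + M*w (E(M, w) = -7 + (M*w + w*w) = -7 + (M*w + w²) = -7 + (w² + M*w) = -7 + w² + M*w)
A = 0
W(R) = R (W(R) = R + 0 = R)
G(312, 131)/(W(Q) + E(-174, -89)) = 315/(123 + (-7 + (-89)² - 174*(-89))) = 315/(123 + (-7 + 7921 + 15486)) = 315/(123 + 23400) = 315/23523 = 315*(1/23523) = 105/7841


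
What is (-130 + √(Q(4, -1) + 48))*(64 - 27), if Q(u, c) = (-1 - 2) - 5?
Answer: -4810 + 74*√10 ≈ -4576.0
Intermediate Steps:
Q(u, c) = -8 (Q(u, c) = -3 - 5 = -8)
(-130 + √(Q(4, -1) + 48))*(64 - 27) = (-130 + √(-8 + 48))*(64 - 27) = (-130 + √40)*37 = (-130 + 2*√10)*37 = -4810 + 74*√10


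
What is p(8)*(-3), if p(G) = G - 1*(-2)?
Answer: -30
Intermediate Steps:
p(G) = 2 + G (p(G) = G + 2 = 2 + G)
p(8)*(-3) = (2 + 8)*(-3) = 10*(-3) = -30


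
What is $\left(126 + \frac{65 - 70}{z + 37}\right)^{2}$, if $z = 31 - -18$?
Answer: $\frac{117310561}{7396} \approx 15861.0$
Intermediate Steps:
$z = 49$ ($z = 31 + 18 = 49$)
$\left(126 + \frac{65 - 70}{z + 37}\right)^{2} = \left(126 + \frac{65 - 70}{49 + 37}\right)^{2} = \left(126 - \frac{5}{86}\right)^{2} = \left(\frac{10831}{86}\right)^{2} = \frac{117310561}{7396}$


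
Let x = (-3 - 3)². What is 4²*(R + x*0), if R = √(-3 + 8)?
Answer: 16*√5 ≈ 35.777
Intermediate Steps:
x = 36 (x = (-6)² = 36)
R = √5 ≈ 2.2361
4²*(R + x*0) = 4²*(√5 + 36*0) = 16*(√5 + 0) = 16*√5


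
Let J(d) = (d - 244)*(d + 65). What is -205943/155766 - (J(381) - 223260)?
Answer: 25258497085/155766 ≈ 1.6216e+5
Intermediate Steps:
J(d) = (-244 + d)*(65 + d)
-205943/155766 - (J(381) - 223260) = -205943/155766 - ((-15860 + 381**2 - 179*381) - 223260) = -205943*1/155766 - ((-15860 + 145161 - 68199) - 223260) = -205943/155766 - (61102 - 223260) = -205943/155766 - 1*(-162158) = -205943/155766 + 162158 = 25258497085/155766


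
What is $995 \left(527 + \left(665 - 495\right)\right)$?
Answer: $693515$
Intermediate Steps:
$995 \left(527 + \left(665 - 495\right)\right) = 995 \left(527 + 170\right) = 995 \cdot 697 = 693515$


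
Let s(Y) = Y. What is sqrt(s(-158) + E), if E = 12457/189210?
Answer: I*sqrt(5654110018830)/189210 ≈ 12.567*I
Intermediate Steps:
E = 12457/189210 (E = 12457*(1/189210) = 12457/189210 ≈ 0.065837)
sqrt(s(-158) + E) = sqrt(-158 + 12457/189210) = sqrt(-29882723/189210) = I*sqrt(5654110018830)/189210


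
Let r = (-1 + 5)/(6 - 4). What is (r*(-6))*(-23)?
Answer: 276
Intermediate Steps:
r = 2 (r = 4/2 = 4*(1/2) = 2)
(r*(-6))*(-23) = (2*(-6))*(-23) = -12*(-23) = 276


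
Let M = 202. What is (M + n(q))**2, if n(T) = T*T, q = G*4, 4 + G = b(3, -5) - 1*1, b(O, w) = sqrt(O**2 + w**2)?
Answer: 2183716 - 366720*sqrt(34) ≈ 45389.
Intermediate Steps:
G = -5 + sqrt(34) (G = -4 + (sqrt(3**2 + (-5)**2) - 1*1) = -4 + (sqrt(9 + 25) - 1) = -4 + (sqrt(34) - 1) = -4 + (-1 + sqrt(34)) = -5 + sqrt(34) ≈ 0.83095)
q = -20 + 4*sqrt(34) (q = (-5 + sqrt(34))*4 = -20 + 4*sqrt(34) ≈ 3.3238)
n(T) = T**2
(M + n(q))**2 = (202 + (-20 + 4*sqrt(34))**2)**2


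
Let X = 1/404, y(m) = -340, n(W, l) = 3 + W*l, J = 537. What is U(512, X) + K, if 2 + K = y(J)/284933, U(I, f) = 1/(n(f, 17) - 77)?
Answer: -17152298006/8513513107 ≈ -2.0147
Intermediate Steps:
X = 1/404 ≈ 0.0024752
U(I, f) = 1/(-74 + 17*f) (U(I, f) = 1/((3 + f*17) - 77) = 1/((3 + 17*f) - 77) = 1/(-74 + 17*f))
K = -570206/284933 (K = -2 - 340/284933 = -570206/284933 ≈ -2.0012)
U(512, X) + K = 1/(-74 + 17*(1/404)) - 570206/284933 = 1/(-74 + 17/404) - 570206/284933 = 1/(-29879/404) - 570206/284933 = -404/29879 - 570206/284933 = -17152298006/8513513107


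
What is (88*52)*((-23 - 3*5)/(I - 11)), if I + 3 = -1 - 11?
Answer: 6688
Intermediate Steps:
I = -15 (I = -3 + (-1 - 11) = -3 - 12 = -15)
(88*52)*((-23 - 3*5)/(I - 11)) = (88*52)*((-23 - 3*5)/(-15 - 11)) = 4576*((-23 - 15)/(-26)) = 4576*(-38*(-1/26)) = 4576*(19/13) = 6688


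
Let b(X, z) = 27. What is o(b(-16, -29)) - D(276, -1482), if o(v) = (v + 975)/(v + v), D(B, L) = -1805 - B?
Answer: 18896/9 ≈ 2099.6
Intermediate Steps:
o(v) = (975 + v)/(2*v) (o(v) = (975 + v)/((2*v)) = (975 + v)*(1/(2*v)) = (975 + v)/(2*v))
o(b(-16, -29)) - D(276, -1482) = (½)*(975 + 27)/27 - (-1805 - 1*276) = (½)*(1/27)*1002 - (-1805 - 276) = 167/9 - 1*(-2081) = 167/9 + 2081 = 18896/9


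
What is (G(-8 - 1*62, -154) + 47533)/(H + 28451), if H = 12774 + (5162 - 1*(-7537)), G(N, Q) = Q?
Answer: 2787/3172 ≈ 0.87863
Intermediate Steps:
H = 25473 (H = 12774 + (5162 + 7537) = 12774 + 12699 = 25473)
(G(-8 - 1*62, -154) + 47533)/(H + 28451) = (-154 + 47533)/(25473 + 28451) = 47379/53924 = 47379*(1/53924) = 2787/3172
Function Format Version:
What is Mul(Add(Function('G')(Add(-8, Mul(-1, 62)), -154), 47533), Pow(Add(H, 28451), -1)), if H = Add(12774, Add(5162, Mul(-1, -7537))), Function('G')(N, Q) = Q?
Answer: Rational(2787, 3172) ≈ 0.87863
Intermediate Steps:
H = 25473 (H = Add(12774, Add(5162, 7537)) = Add(12774, 12699) = 25473)
Mul(Add(Function('G')(Add(-8, Mul(-1, 62)), -154), 47533), Pow(Add(H, 28451), -1)) = Mul(Add(-154, 47533), Pow(Add(25473, 28451), -1)) = Mul(47379, Pow(53924, -1)) = Mul(47379, Rational(1, 53924)) = Rational(2787, 3172)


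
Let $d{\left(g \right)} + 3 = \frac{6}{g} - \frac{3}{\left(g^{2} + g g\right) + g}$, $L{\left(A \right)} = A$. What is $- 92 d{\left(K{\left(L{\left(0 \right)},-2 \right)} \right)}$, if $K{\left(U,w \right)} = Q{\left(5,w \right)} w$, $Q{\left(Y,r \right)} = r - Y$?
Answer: $\frac{48162}{203} \approx 237.25$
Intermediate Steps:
$K{\left(U,w \right)} = w \left(-5 + w\right)$ ($K{\left(U,w \right)} = \left(w - 5\right) w = \left(-5 + w\right) w = w \left(-5 + w\right)$)
$d{\left(g \right)} = -3 - \frac{3}{g + 2 g^{2}} + \frac{6}{g}$ ($d{\left(g \right)} = -3 - \left(- \frac{6}{g} + \frac{3}{\left(g^{2} + g g\right) + g}\right) = -3 - \left(- \frac{6}{g} + \frac{3}{\left(g^{2} + g^{2}\right) + g}\right) = -3 - \left(- \frac{6}{g} + \frac{3}{2 g^{2} + g}\right) = -3 - \left(- \frac{6}{g} + \frac{3}{g + 2 g^{2}}\right) = -3 - \frac{3}{g + 2 g^{2}} + \frac{6}{g}$)
$- 92 d{\left(K{\left(L{\left(0 \right)},-2 \right)} \right)} = - 92 \frac{3 \left(1 - 2 \left(- 2 \left(-5 - 2\right)\right)^{2} + 3 \left(- 2 \left(-5 - 2\right)\right)\right)}{- 2 \left(-5 - 2\right) \left(1 + 2 \left(- 2 \left(-5 - 2\right)\right)\right)} = - 92 \frac{3 \left(1 - 2 \left(\left(-2\right) \left(-7\right)\right)^{2} + 3 \left(\left(-2\right) \left(-7\right)\right)\right)}{\left(-2\right) \left(-7\right) \left(1 + 2 \left(\left(-2\right) \left(-7\right)\right)\right)} = - 92 \frac{3 \left(1 - 2 \cdot 14^{2} + 3 \cdot 14\right)}{14 \left(1 + 2 \cdot 14\right)} = - 92 \cdot 3 \cdot \frac{1}{14} \frac{1}{1 + 28} \left(1 - 392 + 42\right) = - 92 \cdot 3 \cdot \frac{1}{14} \cdot \frac{1}{29} \left(1 - 392 + 42\right) = - 92 \cdot 3 \cdot \frac{1}{14} \cdot \frac{1}{29} \left(-349\right) = \left(-92\right) \left(- \frac{1047}{406}\right) = \frac{48162}{203}$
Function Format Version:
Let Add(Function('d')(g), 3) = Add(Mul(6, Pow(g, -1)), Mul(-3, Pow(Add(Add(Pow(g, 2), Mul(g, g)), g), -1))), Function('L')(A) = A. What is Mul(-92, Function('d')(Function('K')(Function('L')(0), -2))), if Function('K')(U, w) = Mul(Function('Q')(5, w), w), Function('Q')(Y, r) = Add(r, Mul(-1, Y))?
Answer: Rational(48162, 203) ≈ 237.25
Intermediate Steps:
Function('K')(U, w) = Mul(w, Add(-5, w)) (Function('K')(U, w) = Mul(Add(w, Mul(-1, 5)), w) = Mul(Add(w, -5), w) = Mul(Add(-5, w), w) = Mul(w, Add(-5, w)))
Function('d')(g) = Add(-3, Mul(-3, Pow(Add(g, Mul(2, Pow(g, 2))), -1)), Mul(6, Pow(g, -1))) (Function('d')(g) = Add(-3, Add(Mul(6, Pow(g, -1)), Mul(-3, Pow(Add(Add(Pow(g, 2), Mul(g, g)), g), -1)))) = Add(-3, Add(Mul(6, Pow(g, -1)), Mul(-3, Pow(Add(Add(Pow(g, 2), Pow(g, 2)), g), -1)))) = Add(-3, Add(Mul(6, Pow(g, -1)), Mul(-3, Pow(Add(Mul(2, Pow(g, 2)), g), -1)))) = Add(-3, Add(Mul(6, Pow(g, -1)), Mul(-3, Pow(Add(g, Mul(2, Pow(g, 2))), -1)))) = Add(-3, Add(Mul(-3, Pow(Add(g, Mul(2, Pow(g, 2))), -1)), Mul(6, Pow(g, -1)))) = Add(-3, Mul(-3, Pow(Add(g, Mul(2, Pow(g, 2))), -1)), Mul(6, Pow(g, -1))))
Mul(-92, Function('d')(Function('K')(Function('L')(0), -2))) = Mul(-92, Mul(3, Pow(Mul(-2, Add(-5, -2)), -1), Pow(Add(1, Mul(2, Mul(-2, Add(-5, -2)))), -1), Add(1, Mul(-2, Pow(Mul(-2, Add(-5, -2)), 2)), Mul(3, Mul(-2, Add(-5, -2)))))) = Mul(-92, Mul(3, Pow(Mul(-2, -7), -1), Pow(Add(1, Mul(2, Mul(-2, -7))), -1), Add(1, Mul(-2, Pow(Mul(-2, -7), 2)), Mul(3, Mul(-2, -7))))) = Mul(-92, Mul(3, Pow(14, -1), Pow(Add(1, Mul(2, 14)), -1), Add(1, Mul(-2, Pow(14, 2)), Mul(3, 14)))) = Mul(-92, Mul(3, Rational(1, 14), Pow(Add(1, 28), -1), Add(1, Mul(-2, 196), 42))) = Mul(-92, Mul(3, Rational(1, 14), Pow(29, -1), Add(1, -392, 42))) = Mul(-92, Mul(3, Rational(1, 14), Rational(1, 29), -349)) = Mul(-92, Rational(-1047, 406)) = Rational(48162, 203)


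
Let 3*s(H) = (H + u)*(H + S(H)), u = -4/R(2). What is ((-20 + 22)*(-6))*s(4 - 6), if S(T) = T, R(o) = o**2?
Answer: -48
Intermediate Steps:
u = -1 (u = -4/(2**2) = -4/4 = -4*1/4 = -1)
s(H) = 2*H*(-1 + H)/3 (s(H) = ((H - 1)*(H + H))/3 = ((-1 + H)*(2*H))/3 = (2*H*(-1 + H))/3 = 2*H*(-1 + H)/3)
((-20 + 22)*(-6))*s(4 - 6) = ((-20 + 22)*(-6))*(2*(4 - 6)*(-1 + (4 - 6))/3) = (2*(-6))*((2/3)*(-2)*(-1 - 2)) = -8*(-2)*(-3) = -12*4 = -48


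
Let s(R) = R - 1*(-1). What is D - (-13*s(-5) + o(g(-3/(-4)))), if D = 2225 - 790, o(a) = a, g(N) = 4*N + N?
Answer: 5517/4 ≈ 1379.3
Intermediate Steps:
s(R) = 1 + R (s(R) = R + 1 = 1 + R)
g(N) = 5*N
D = 1435
D - (-13*s(-5) + o(g(-3/(-4)))) = 1435 - (-13*(1 - 5) + 5*(-3/(-4))) = 1435 - (-13*(-4) + 5*(-3*(-¼))) = 1435 - (52 + 5*(¾)) = 1435 - (52 + 15/4) = 1435 - 1*223/4 = 1435 - 223/4 = 5517/4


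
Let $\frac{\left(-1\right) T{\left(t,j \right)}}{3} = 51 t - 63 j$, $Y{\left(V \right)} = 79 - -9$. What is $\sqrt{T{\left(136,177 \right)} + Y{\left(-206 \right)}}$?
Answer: $\sqrt{12733} \approx 112.84$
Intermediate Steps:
$Y{\left(V \right)} = 88$ ($Y{\left(V \right)} = 79 + 9 = 88$)
$T{\left(t,j \right)} = - 153 t + 189 j$ ($T{\left(t,j \right)} = - 3 \left(51 t - 63 j\right) = - 3 \left(- 63 j + 51 t\right) = - 153 t + 189 j$)
$\sqrt{T{\left(136,177 \right)} + Y{\left(-206 \right)}} = \sqrt{\left(\left(-153\right) 136 + 189 \cdot 177\right) + 88} = \sqrt{\left(-20808 + 33453\right) + 88} = \sqrt{12645 + 88} = \sqrt{12733}$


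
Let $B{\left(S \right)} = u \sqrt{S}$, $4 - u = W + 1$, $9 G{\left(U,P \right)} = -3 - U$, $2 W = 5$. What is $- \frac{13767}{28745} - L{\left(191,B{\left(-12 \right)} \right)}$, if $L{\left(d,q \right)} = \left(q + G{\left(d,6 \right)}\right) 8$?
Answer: $\frac{44488337}{258705} - 8 i \sqrt{3} \approx 171.97 - 13.856 i$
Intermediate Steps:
$W = \frac{5}{2}$ ($W = \frac{1}{2} \cdot 5 = \frac{5}{2} \approx 2.5$)
$G{\left(U,P \right)} = - \frac{1}{3} - \frac{U}{9}$ ($G{\left(U,P \right)} = \frac{-3 - U}{9} = - \frac{1}{3} - \frac{U}{9}$)
$u = \frac{1}{2}$ ($u = 4 - \left(\frac{5}{2} + 1\right) = 4 - \frac{7}{2} = \frac{1}{2} \approx 0.5$)
$B{\left(S \right)} = \frac{\sqrt{S}}{2}$
$L{\left(d,q \right)} = - \frac{8}{3} + 8 q - \frac{8 d}{9}$ ($L{\left(d,q \right)} = \left(q - \left(\frac{1}{3} + \frac{d}{9}\right)\right) 8 = \left(- \frac{1}{3} + q - \frac{d}{9}\right) 8 = - \frac{8}{3} + 8 q - \frac{8 d}{9}$)
$- \frac{13767}{28745} - L{\left(191,B{\left(-12 \right)} \right)} = - \frac{13767}{28745} - \left(- \frac{8}{3} + 8 \frac{\sqrt{-12}}{2} - \frac{1528}{9}\right) = \left(-13767\right) \frac{1}{28745} - \left(- \frac{8}{3} + 8 \frac{2 i \sqrt{3}}{2} - \frac{1528}{9}\right) = - \frac{13767}{28745} - \left(- \frac{8}{3} + 8 i \sqrt{3} - \frac{1528}{9}\right) = - \frac{13767}{28745} - \left(- \frac{1552}{9} + 8 i \sqrt{3}\right) = - \frac{13767}{28745} + \left(\frac{1552}{9} - 8 i \sqrt{3}\right) = \frac{44488337}{258705} - 8 i \sqrt{3}$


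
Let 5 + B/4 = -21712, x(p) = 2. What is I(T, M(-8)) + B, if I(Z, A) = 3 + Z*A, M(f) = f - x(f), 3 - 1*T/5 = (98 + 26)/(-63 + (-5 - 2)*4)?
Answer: -7924565/91 ≈ -87083.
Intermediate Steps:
B = -86868 (B = -20 + 4*(-21712) = -20 - 86848 = -86868)
T = 1985/91 (T = 15 - 5*(98 + 26)/(-63 + (-5 - 2)*4) = 15 - 620/(-63 - 7*4) = 15 - 620/(-63 - 28) = 15 - 620/(-91) = 15 - 620*(-1)/91 = 15 - 5*(-124/91) = 15 + 620/91 = 1985/91 ≈ 21.813)
M(f) = -2 + f (M(f) = f - 1*2 = f - 2 = -2 + f)
I(Z, A) = 3 + A*Z
I(T, M(-8)) + B = (3 + (-2 - 8)*(1985/91)) - 86868 = (3 - 10*1985/91) - 86868 = (3 - 19850/91) - 86868 = -19577/91 - 86868 = -7924565/91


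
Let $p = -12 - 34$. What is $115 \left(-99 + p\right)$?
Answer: $-16675$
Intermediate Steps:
$p = -46$ ($p = -12 - 34 = -46$)
$115 \left(-99 + p\right) = 115 \left(-99 - 46\right) = 115 \left(-145\right) = -16675$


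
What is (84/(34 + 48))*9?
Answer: 378/41 ≈ 9.2195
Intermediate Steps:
(84/(34 + 48))*9 = (84/82)*9 = (84*(1/82))*9 = (42/41)*9 = 378/41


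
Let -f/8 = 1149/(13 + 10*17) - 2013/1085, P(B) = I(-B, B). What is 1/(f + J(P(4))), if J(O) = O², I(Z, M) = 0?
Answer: -66185/2342096 ≈ -0.028259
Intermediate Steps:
P(B) = 0
f = -2342096/66185 (f = -8*(1149/(13 + 10*17) - 2013/1085) = -8*(1149/(13 + 170) - 2013*1/1085) = -8*(1149/183 - 2013/1085) = -8*(1149*(1/183) - 2013/1085) = -8*(383/61 - 2013/1085) = -8*292762/66185 = -2342096/66185 ≈ -35.387)
1/(f + J(P(4))) = 1/(-2342096/66185 + 0²) = 1/(-2342096/66185 + 0) = 1/(-2342096/66185) = -66185/2342096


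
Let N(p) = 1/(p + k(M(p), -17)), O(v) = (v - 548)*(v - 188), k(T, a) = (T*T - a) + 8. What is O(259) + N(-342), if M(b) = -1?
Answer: -6484005/316 ≈ -20519.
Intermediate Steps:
k(T, a) = 8 + T² - a (k(T, a) = (T² - a) + 8 = 8 + T² - a)
O(v) = (-548 + v)*(-188 + v)
N(p) = 1/(26 + p) (N(p) = 1/(p + (8 + (-1)² - 1*(-17))) = 1/(p + (8 + 1 + 17)) = 1/(p + 26) = 1/(26 + p))
O(259) + N(-342) = (103024 + 259² - 736*259) + 1/(26 - 342) = (103024 + 67081 - 190624) + 1/(-316) = -20519 - 1/316 = -6484005/316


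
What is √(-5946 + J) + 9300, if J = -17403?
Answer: 9300 + I*√23349 ≈ 9300.0 + 152.8*I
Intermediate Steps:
√(-5946 + J) + 9300 = √(-5946 - 17403) + 9300 = √(-23349) + 9300 = I*√23349 + 9300 = 9300 + I*√23349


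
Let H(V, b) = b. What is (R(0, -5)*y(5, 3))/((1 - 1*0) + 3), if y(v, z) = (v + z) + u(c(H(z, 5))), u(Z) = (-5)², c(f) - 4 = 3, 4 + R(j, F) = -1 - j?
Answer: -165/4 ≈ -41.250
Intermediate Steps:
R(j, F) = -5 - j (R(j, F) = -4 + (-1 - j) = -5 - j)
c(f) = 7 (c(f) = 4 + 3 = 7)
u(Z) = 25
y(v, z) = 25 + v + z (y(v, z) = (v + z) + 25 = 25 + v + z)
(R(0, -5)*y(5, 3))/((1 - 1*0) + 3) = ((-5 - 1*0)*(25 + 5 + 3))/((1 - 1*0) + 3) = ((-5 + 0)*33)/((1 + 0) + 3) = (-5*33)/(1 + 3) = -165/4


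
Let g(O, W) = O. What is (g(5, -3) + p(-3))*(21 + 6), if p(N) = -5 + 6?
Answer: 162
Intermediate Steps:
p(N) = 1
(g(5, -3) + p(-3))*(21 + 6) = (5 + 1)*(21 + 6) = 6*27 = 162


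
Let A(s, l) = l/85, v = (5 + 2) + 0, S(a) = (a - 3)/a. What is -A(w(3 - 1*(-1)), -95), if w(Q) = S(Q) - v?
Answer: 19/17 ≈ 1.1176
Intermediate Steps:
S(a) = (-3 + a)/a
v = 7 (v = 7 + 0 = 7)
w(Q) = -7 + (-3 + Q)/Q (w(Q) = (-3 + Q)/Q - 1*7 = (-3 + Q)/Q - 7 = -7 + (-3 + Q)/Q)
A(s, l) = l/85 (A(s, l) = l*(1/85) = l/85)
-A(w(3 - 1*(-1)), -95) = -(-95)/85 = -1*(-19/17) = 19/17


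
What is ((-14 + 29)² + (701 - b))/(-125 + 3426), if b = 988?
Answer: -62/3301 ≈ -0.018782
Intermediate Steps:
((-14 + 29)² + (701 - b))/(-125 + 3426) = ((-14 + 29)² + (701 - 1*988))/(-125 + 3426) = (15² + (701 - 988))/3301 = (225 - 287)*(1/3301) = -62*1/3301 = -62/3301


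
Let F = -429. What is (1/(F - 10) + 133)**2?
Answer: 3408924996/192721 ≈ 17688.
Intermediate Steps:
(1/(F - 10) + 133)**2 = (1/(-429 - 10) + 133)**2 = (1/(-439) + 133)**2 = (-1/439 + 133)**2 = (58386/439)**2 = 3408924996/192721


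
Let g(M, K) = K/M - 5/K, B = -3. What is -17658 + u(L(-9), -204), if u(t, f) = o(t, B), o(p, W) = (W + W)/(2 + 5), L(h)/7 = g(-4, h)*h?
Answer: -123612/7 ≈ -17659.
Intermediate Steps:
g(M, K) = -5/K + K/M
L(h) = 7*h*(-5/h - h/4) (L(h) = 7*((-5/h + h/(-4))*h) = 7*((-5/h + h*(-¼))*h) = 7*((-5/h - h/4)*h) = 7*(h*(-5/h - h/4)) = 7*h*(-5/h - h/4))
o(p, W) = 2*W/7 (o(p, W) = (2*W)/7 = (2*W)*(⅐) = 2*W/7)
u(t, f) = -6/7 (u(t, f) = (2/7)*(-3) = -6/7)
-17658 + u(L(-9), -204) = -17658 - 6/7 = -123612/7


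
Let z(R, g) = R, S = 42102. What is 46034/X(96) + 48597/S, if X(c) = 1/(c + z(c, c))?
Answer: 124039918151/14034 ≈ 8.8385e+6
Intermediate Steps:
X(c) = 1/(2*c) (X(c) = 1/(c + c) = 1/(2*c))
46034/X(96) + 48597/S = 46034/(((1/2)/96)) + 48597/42102 = 46034/(((1/2)*(1/96))) + 48597*(1/42102) = 46034/(1/192) + 16199/14034 = 46034*192 + 16199/14034 = 8838528 + 16199/14034 = 124039918151/14034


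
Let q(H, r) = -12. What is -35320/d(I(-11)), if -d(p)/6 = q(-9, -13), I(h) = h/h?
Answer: -4415/9 ≈ -490.56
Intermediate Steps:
I(h) = 1
d(p) = 72 (d(p) = -6*(-12) = 72)
-35320/d(I(-11)) = -35320/72 = -35320*1/72 = -4415/9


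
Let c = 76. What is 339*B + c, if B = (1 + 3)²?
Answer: 5500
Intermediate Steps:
B = 16 (B = 4² = 16)
339*B + c = 339*16 + 76 = 5424 + 76 = 5500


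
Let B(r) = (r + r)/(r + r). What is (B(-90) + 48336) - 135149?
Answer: -86812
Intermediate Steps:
B(r) = 1 (B(r) = (2*r)/((2*r)) = (2*r)*(1/(2*r)) = 1)
(B(-90) + 48336) - 135149 = (1 + 48336) - 135149 = 48337 - 135149 = -86812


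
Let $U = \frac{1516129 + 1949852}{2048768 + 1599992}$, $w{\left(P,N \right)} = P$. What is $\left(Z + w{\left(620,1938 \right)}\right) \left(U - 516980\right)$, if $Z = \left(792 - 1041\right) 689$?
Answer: $\frac{322451560261798679}{3648760} \approx 8.8373 \cdot 10^{10}$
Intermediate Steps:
$U = \frac{3465981}{3648760} \approx 0.94991$
$Z = -171561$ ($Z = \left(-249\right) 689 = -171561$)
$\left(Z + w{\left(620,1938 \right)}\right) \left(U - 516980\right) = \left(-171561 + 620\right) \left(\frac{3465981}{3648760} - 516980\right) = \left(-170941\right) \left(- \frac{1886332478819}{3648760}\right) = \frac{322451560261798679}{3648760}$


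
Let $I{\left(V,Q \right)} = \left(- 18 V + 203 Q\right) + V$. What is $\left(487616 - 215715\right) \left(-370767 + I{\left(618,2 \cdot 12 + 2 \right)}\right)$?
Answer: $-102233416495$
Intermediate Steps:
$I{\left(V,Q \right)} = - 17 V + 203 Q$
$\left(487616 - 215715\right) \left(-370767 + I{\left(618,2 \cdot 12 + 2 \right)}\right) = \left(487616 - 215715\right) \left(-370767 + \left(\left(-17\right) 618 + 203 \left(2 \cdot 12 + 2\right)\right)\right) = 271901 \left(-370767 - \left(10506 - 203 \left(24 + 2\right)\right)\right) = 271901 \left(-370767 + \left(-10506 + 203 \cdot 26\right)\right) = 271901 \left(-370767 + \left(-10506 + 5278\right)\right) = 271901 \left(-370767 - 5228\right) = 271901 \left(-375995\right) = -102233416495$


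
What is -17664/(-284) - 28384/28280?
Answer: 15358652/250985 ≈ 61.193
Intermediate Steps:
-17664/(-284) - 28384/28280 = -17664*(-1/284) - 28384*1/28280 = 4416/71 - 3548/3535 = 15358652/250985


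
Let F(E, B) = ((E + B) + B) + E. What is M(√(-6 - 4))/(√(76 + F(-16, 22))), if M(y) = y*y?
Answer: -5*√22/22 ≈ -1.0660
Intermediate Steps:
F(E, B) = 2*B + 2*E (F(E, B) = ((B + E) + B) + E = (E + 2*B) + E = 2*B + 2*E)
M(y) = y²
M(√(-6 - 4))/(√(76 + F(-16, 22))) = (√(-6 - 4))²/(√(76 + (2*22 + 2*(-16)))) = (√(-10))²/(√(76 + (44 - 32))) = (I*√10)²/(√(76 + 12)) = -10*√22/44 = -5*√22/22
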